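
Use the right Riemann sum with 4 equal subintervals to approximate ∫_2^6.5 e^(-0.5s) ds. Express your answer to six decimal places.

0.490353

Δs = (6.5 − 2)/4 = 1.125.
Right endpoints: 3.125, 4.25, 5.375, 6.5.
f(3.125) ≈ 0.209611, f(4.25) ≈ 0.119433, f(5.375) ≈ 0.068051, f(6.5) ≈ 0.038774.
Sum = Δs · [f(3.125) + f(4.25) + f(5.375) + f(6.5)].
Sum ≈ 0.490353.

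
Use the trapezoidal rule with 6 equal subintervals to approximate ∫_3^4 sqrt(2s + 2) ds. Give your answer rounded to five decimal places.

2.99837

Δs = (4 − 3)/6 = 1/6.
f(3) ≈ 2.82843, f(19/6) ≈ 2.88675, f(10/3) ≈ 2.94392, f(3.5) ≈ 3.00000, f(11/3) ≈ 3.05505, f(23/6) ≈ 3.10913, f(4) ≈ 3.16228.
T_6 = (Δs/2)·[f(s_0) + 2f(s_1) + ... + 2f(s_{5}) + f(s_6)].
Sum ≈ 2.99837.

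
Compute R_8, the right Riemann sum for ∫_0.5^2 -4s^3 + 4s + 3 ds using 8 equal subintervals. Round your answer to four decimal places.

Δs = (2 − 0.5)/8 = 0.1875.
Right endpoints: 0.6875, 0.875, 1.0625, 1.25, 1.4375, 1.625, 1.8125, 2.
f(0.6875) = 4557/1024, f(0.875) = 3.8203125, f(1.0625) = 2511/1024, f(1.25) = 0.1875, f(1.4375) = -3207/1024, f(1.625) = -7.6640625, f(1.8125) = -13893/1024, f(2) = -21.
Sum = Δs · [f(0.6875) + f(0.875) + f(1.0625) + ...].
Sum ≈ -6.4600.

-6.4600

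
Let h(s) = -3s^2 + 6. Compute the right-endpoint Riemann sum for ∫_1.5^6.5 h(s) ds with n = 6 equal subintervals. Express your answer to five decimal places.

-292.98611

Δs = (6.5 − 1.5)/6 = 5/6.
Right endpoints: 7/3, 19/6, 4, 29/6, 17/3, 6.5.
h(7/3) = -31/3, h(19/6) = -289/12, h(4) = -42, h(29/6) = -769/12, h(17/3) = -271/3, h(6.5) = -120.75.
Sum = Δs · [h(7/3) + h(19/6) + h(4) + ...].
Sum ≈ -292.98611.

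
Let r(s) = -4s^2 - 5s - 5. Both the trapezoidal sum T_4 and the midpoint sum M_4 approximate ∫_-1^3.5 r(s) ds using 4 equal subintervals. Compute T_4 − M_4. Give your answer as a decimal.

T_4 = -112.921875.
M_4 = -107.2265625.
T_4 − M_4 = -5.6953125.

-5.6953125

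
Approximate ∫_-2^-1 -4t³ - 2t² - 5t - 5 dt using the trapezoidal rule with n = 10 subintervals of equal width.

12.86

Δt = (-1 − (-2))/10 = 0.1.
f(-2) = 29, f(-1.9) = 24.716, f(-1.8) = 20.848, f(-1.7) = 17.372, f(-1.6) = 14.264, f(-1.5) = 11.5, f(-1.4) = 9.056, f(-1.3) = 6.908, f(-1.2) = 5.032, f(-1.1) = 3.404, f(-1) = 2.
T_10 = (Δt/2)·[f(t_0) + 2f(t_1) + ... + 2f(t_{9}) + f(t_10)].
Sum = 12.86.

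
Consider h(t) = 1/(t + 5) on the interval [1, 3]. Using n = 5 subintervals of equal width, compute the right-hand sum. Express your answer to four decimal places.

Δt = (3 − 1)/5 = 0.4.
Right endpoints: 1.4, 1.8, 2.2, 2.6, 3.
h(1.4) = 0.15625, h(1.8) = 5/34, h(2.2) = 5/36, h(2.6) = 5/38, h(3) = 0.125.
Sum = Δt · [h(1.4) + h(1.8) + h(2.2) + h(2.6) + h(3)].
Sum ≈ 0.2795.

0.2795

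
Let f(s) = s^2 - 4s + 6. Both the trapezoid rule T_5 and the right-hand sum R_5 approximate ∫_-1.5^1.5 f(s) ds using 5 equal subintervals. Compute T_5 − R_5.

3.6

T_5 = 20.43.
R_5 = 16.83.
T_5 − R_5 = 3.6.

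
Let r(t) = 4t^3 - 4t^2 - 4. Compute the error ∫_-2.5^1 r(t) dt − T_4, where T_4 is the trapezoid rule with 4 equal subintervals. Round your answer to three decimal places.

5.806

Exact integral: ∫_-2.5^1 r(t) dt ≈ -74.22917.
T_4 = -80.03515625.
Error ≈ -74.22917 − (-80.03515625) ≈ 5.806.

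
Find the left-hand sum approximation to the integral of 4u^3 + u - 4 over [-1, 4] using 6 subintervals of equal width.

Δu = (4 − (-1))/6 = 5/6.
Left endpoints: -1, -1/6, 2/3, 1.5, 7/3, 19/6.
f(-1) = -9, f(-1/6) = -113/27, f(2/3) = -58/27, f(1.5) = 11, f(7/3) = 1327/27, f(19/6) = 3407/27.
Sum = Δu · [f(-1) + f(-1/6) + f(2/3) + ...].
Sum = 142.5.

142.5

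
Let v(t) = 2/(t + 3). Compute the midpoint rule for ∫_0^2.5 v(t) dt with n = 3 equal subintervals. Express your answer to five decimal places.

Δt = (2.5 − 0)/3 = 5/6.
Midpoints: 5/12, 1.25, 25/12.
v(5/12) = 24/41, v(1.25) = 8/17, v(25/12) = 24/61.
Sum = Δt · [v(5/12) + v(1.25) + v(25/12)].
Sum ≈ 1.20783.

1.20783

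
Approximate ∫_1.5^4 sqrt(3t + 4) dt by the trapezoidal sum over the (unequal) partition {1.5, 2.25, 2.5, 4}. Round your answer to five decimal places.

Subinterval widths: 0.75, 0.25, 1.5.
f(1.5) ≈ 2.91548, f(2.25) ≈ 3.27872, f(2.5) ≈ 3.39116, f(4) ≈ 4.00000.
On each subinterval the trapezoid contributes (Δt_i/2)·[f(t_{i-1}) + f(t_i)].
Sum ≈ 8.69993.

8.69993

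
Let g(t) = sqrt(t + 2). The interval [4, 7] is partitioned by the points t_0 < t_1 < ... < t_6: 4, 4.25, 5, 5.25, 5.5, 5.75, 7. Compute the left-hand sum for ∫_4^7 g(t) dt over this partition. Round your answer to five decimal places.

7.98646

Subinterval widths: 0.25, 0.75, 0.25, 0.25, 0.25, 1.25.
Left endpoints: 4, 4.25, 5, 5.25, 5.5, 5.75.
g(4) ≈ 2.44949, g(4.25) ≈ 2.50000, g(5) ≈ 2.64575, g(5.25) ≈ 2.69258, g(5.5) ≈ 2.73861, g(5.75) ≈ 2.78388.
Sum = Σ Δt_i · g(t_i).
Sum ≈ 7.98646.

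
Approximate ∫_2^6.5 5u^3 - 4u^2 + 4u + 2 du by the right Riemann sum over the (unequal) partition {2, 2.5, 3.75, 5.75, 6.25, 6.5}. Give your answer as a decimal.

2853.44140625

Subinterval widths: 0.5, 1.25, 2, 0.5, 0.25.
Right endpoints: 2.5, 3.75, 5.75, 6.25, 6.5.
f(2.5) = 65.125, f(3.75) = 224.421875, f(5.75) = 843.296875, f(6.25) = 1091.453125, f(6.5) = 1232.125.
Sum = Σ Δu_i · f(u_i).
Sum = 2853.44140625.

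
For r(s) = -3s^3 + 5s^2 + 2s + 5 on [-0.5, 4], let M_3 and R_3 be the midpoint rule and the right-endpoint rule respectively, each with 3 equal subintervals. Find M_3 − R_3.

105.6796875

M_3 = -37.7578125.
R_3 = -143.4375.
M_3 − R_3 = 105.6796875.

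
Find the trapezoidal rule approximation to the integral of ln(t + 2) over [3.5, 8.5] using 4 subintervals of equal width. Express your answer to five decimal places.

Δt = (8.5 − 3.5)/4 = 1.25.
f(3.5) ≈ 1.70475, f(4.75) ≈ 1.90954, f(6) ≈ 2.07944, f(7.25) ≈ 2.22462, f(8.5) ≈ 2.35138.
T_4 = (Δt/2)·[f(t_0) + 2f(t_1) + 2f(t_2) + 2f(t_3) + f(t_4)].
Sum ≈ 10.30209.

10.30209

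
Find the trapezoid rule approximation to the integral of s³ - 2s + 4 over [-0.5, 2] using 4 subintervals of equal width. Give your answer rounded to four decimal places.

Δs = (2 − (-0.5))/4 = 0.625.
f(-0.5) = 4.875, f(0.125) = 1921/512, f(0.75) = 2.921875, f(1.375) = 1971/512, f(2) = 8.
T_4 = (Δs/2)·[f(s_0) + 2f(s_1) + 2f(s_2) + 2f(s_3) + f(s_4)].
Sum ≈ 10.6006.

10.6006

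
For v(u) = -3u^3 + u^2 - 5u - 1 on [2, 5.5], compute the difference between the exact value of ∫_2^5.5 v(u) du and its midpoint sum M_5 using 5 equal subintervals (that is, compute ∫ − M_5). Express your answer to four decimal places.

Exact integral: ∫_2^5.5 v(u) du ≈ -690.630208.
M_5 = -685.9496875.
Error ≈ -690.630208 − (-685.9496875) ≈ -4.6805.

-4.6805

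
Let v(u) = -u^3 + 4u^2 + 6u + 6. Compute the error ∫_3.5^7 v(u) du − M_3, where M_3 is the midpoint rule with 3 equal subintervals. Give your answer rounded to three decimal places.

-4.665

Exact integral: ∫_3.5^7 v(u) du ≈ -31.31771.
M_3 ≈ -26.65307.
Error ≈ -31.31771 − (-26.65307) ≈ -4.665.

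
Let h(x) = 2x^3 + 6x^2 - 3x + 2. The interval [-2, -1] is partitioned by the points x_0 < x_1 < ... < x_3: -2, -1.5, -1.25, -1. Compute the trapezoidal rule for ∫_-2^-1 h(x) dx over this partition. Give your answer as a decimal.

12.8984375

Subinterval widths: 0.5, 0.25, 0.25.
h(-2) = 16, h(-1.5) = 13.25, h(-1.25) = 11.21875, h(-1) = 9.
On each subinterval the trapezoid contributes (Δx_i/2)·[h(x_{i-1}) + h(x_i)].
Sum = 12.8984375.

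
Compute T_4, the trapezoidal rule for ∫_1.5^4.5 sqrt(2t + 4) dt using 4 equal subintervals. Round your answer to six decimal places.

Δt = (4.5 − 1.5)/4 = 0.75.
f(1.5) ≈ 2.645751, f(2.25) ≈ 2.915476, f(3) ≈ 3.162278, f(3.75) ≈ 3.391165, f(4.5) ≈ 3.605551.
T_4 = (Δt/2)·[f(t_0) + 2f(t_1) + 2f(t_2) + 2f(t_3) + f(t_4)].
Sum ≈ 9.445927.

9.445927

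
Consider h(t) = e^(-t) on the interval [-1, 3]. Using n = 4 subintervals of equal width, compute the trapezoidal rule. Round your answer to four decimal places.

2.8872

Δt = (3 − (-1))/4 = 1.
h(-1) ≈ 2.7183, h(0) ≈ 1.0000, h(1) ≈ 0.3679, h(2) ≈ 0.1353, h(3) ≈ 0.0498.
T_4 = (Δt/2)·[h(t_0) + 2h(t_1) + 2h(t_2) + 2h(t_3) + h(t_4)].
Sum ≈ 2.8872.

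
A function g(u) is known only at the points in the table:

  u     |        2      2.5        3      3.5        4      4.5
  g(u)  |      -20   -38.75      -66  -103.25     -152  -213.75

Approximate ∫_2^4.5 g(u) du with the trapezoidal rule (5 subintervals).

-238.4375

Δu = 0.5.
T_5 = (0.5/2)·[(-20) + 2·(-38.75) + 2·(-66) + 2·(-103.25) + 2·(-152) + (-213.75)] = -238.4375.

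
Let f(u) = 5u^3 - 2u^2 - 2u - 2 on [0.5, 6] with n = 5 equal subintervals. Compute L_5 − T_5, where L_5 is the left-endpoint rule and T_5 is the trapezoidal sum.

-548.28125

L_5 = 932.8275.
T_5 = 1481.10875.
L_5 − T_5 = -548.28125.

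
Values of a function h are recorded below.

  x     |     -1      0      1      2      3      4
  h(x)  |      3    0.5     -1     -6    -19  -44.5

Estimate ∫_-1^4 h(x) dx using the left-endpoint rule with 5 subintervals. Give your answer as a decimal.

-22.5

Δx = 1.
Sum = 1·[3 + 0.5 + (-1) + (-6) + (-19)] = -22.5.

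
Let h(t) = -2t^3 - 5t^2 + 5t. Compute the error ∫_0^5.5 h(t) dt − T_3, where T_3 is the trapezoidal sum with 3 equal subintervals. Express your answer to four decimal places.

66.2419

Exact integral: ∫_0^5.5 h(t) dt ≈ -659.197917.
T_3 ≈ -725.439815.
Error ≈ -659.197917 − (-725.439815) ≈ 66.2419.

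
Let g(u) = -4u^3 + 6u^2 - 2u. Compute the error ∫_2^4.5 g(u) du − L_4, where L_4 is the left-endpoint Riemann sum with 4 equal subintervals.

-69.62890625

Exact integral: ∫_2^4.5 g(u) du = -244.0625.
L_4 = -174.43359375.
Error = -244.0625 − (-174.43359375) = -69.62890625.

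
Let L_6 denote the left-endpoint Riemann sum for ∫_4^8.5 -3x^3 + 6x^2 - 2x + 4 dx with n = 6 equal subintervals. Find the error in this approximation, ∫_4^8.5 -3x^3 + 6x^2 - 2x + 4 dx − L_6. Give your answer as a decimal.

-474.50390625

Exact integral: ∫_4^8.5 f(x) dx = -2661.046875.
L_6 = -2186.54296875.
Error = -2661.046875 − (-2186.54296875) = -474.50390625.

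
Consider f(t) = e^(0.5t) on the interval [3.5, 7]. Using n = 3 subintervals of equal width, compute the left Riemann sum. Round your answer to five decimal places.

40.30419

Δt = (7 − 3.5)/3 = 7/6.
Left endpoints: 3.5, 14/3, 35/6.
f(3.5) ≈ 5.75460, f(14/3) ≈ 10.31226, f(35/6) ≈ 18.47959.
Sum = Δt · [f(3.5) + f(14/3) + f(35/6)].
Sum ≈ 40.30419.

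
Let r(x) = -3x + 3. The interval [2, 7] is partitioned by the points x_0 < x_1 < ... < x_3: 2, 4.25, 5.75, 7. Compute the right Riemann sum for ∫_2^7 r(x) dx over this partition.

Subinterval widths: 2.25, 1.5, 1.25.
Right endpoints: 4.25, 5.75, 7.
r(4.25) = -9.75, r(5.75) = -14.25, r(7) = -18.
Sum = Σ Δx_i · r(x_i).
Sum = -65.8125.

-65.8125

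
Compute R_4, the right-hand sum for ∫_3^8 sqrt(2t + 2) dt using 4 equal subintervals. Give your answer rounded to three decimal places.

18.782

Δt = (8 − 3)/4 = 1.25.
Right endpoints: 4.25, 5.5, 6.75, 8.
f(4.25) ≈ 3.240, f(5.5) ≈ 3.606, f(6.75) ≈ 3.937, f(8) ≈ 4.243.
Sum = Δt · [f(4.25) + f(5.5) + f(6.75) + f(8)].
Sum ≈ 18.782.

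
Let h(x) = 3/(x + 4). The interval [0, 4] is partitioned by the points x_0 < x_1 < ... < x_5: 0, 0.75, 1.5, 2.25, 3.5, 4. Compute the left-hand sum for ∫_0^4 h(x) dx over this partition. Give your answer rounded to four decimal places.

Subinterval widths: 0.75, 0.75, 0.75, 1.25, 0.5.
Left endpoints: 0, 0.75, 1.5, 2.25, 3.5.
h(0) = 0.75, h(0.75) = 12/19, h(1.5) = 6/11, h(2.25) = 0.48, h(3.5) = 0.4.
Sum = Σ Δx_i · h(x_i).
Sum ≈ 2.2453.

2.2453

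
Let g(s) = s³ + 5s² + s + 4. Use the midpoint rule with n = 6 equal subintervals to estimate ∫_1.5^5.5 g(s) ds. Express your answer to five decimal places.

Δs = (5.5 − 1.5)/6 = 2/3.
Midpoints: 11/6, 2.5, 19/6, 23/6, 4.5, 31/6.
g(11/6) = 6221/216, g(2.5) = 53.375, g(19/6) = 19237/216, g(23/6) = 29729/216, g(4.5) = 200.875, g(31/6) = 60601/216.
Sum = Δs · [g(11/6) + g(2.5) + g(19/6) + ...].
Sum ≈ 526.87037.

526.87037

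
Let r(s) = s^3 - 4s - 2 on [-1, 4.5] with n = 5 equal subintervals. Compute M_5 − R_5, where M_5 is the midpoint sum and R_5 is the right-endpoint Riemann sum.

M_5 = 49.8540625.
R_5 = 97.1575.
M_5 − R_5 = -47.3034375.

-47.3034375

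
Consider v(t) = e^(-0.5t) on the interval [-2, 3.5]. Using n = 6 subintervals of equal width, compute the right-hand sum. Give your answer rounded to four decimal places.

Δt = (3.5 − (-2))/6 = 11/12.
Right endpoints: -13/12, -1/6, 0.75, 5/3, 31/12, 3.5.
v(-13/12) ≈ 1.7189, v(-1/6) ≈ 1.0869, v(0.75) ≈ 0.6873, v(5/3) ≈ 0.4346, v(31/12) ≈ 0.2748, v(3.5) ≈ 0.1738.
Sum = Δt · [v(-13/12) + v(-1/6) + v(0.75) + ...].
Sum ≈ 4.0116.

4.0116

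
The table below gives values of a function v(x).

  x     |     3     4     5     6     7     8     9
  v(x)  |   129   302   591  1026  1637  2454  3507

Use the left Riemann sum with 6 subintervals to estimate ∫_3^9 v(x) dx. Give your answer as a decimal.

Δx = 1.
Sum = 1·[129 + 302 + 591 + 1026 + 1637 + 2454] = 6139.

6139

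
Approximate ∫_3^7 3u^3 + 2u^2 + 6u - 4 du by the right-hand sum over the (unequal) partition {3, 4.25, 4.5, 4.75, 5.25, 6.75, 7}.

2666.921875

Subinterval widths: 1.25, 0.25, 0.25, 0.5, 1.5, 0.25.
Right endpoints: 4.25, 4.5, 4.75, 5.25, 6.75, 7.
f(4.25) = 287.921875, f(4.5) = 336.875, f(4.75) = 391.140625, f(5.25) = 516.734375, f(6.75) = 1050.265625, f(7) = 1165.
Sum = Σ Δu_i · f(u_i).
Sum = 2666.921875.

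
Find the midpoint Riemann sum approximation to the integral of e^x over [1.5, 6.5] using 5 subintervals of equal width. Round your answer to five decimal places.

Δx = (6.5 − 1.5)/5 = 1.
Midpoints: 2, 3, 4, 5, 6.
f(2) ≈ 7.38906, f(3) ≈ 20.08554, f(4) ≈ 54.59815, f(5) ≈ 148.41316, f(6) ≈ 403.42879.
Sum = Δx · [f(2) + f(3) + f(4) + f(5) + f(6)].
Sum ≈ 633.91470.

633.91470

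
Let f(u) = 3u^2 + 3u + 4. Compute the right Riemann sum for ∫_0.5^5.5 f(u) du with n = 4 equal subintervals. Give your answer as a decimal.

Δu = (5.5 − 0.5)/4 = 1.25.
Right endpoints: 1.75, 3, 4.25, 5.5.
f(1.75) = 18.4375, f(3) = 40, f(4.25) = 70.9375, f(5.5) = 111.25.
Sum = Δu · [f(1.75) + f(3) + f(4.25) + f(5.5)].
Sum = 300.78125.

300.78125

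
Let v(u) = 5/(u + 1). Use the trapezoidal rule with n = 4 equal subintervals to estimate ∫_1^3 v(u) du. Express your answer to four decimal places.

3.4851

Δu = (3 − 1)/4 = 0.5.
v(1) = 2.5, v(1.5) = 2, v(2) = 5/3, v(2.5) = 10/7, v(3) = 1.25.
T_4 = (Δu/2)·[v(u_0) + 2v(u_1) + 2v(u_2) + 2v(u_3) + v(u_4)].
Sum ≈ 3.4851.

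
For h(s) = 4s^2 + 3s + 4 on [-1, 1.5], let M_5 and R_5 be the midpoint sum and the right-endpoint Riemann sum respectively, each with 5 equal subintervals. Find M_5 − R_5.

M_5 = 17.5.
R_5 = 21.25.
M_5 − R_5 = -3.75.

-3.75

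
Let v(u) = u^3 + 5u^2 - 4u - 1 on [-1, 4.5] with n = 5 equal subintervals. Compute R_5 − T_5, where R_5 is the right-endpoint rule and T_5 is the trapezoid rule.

91.50625

R_5 = 314.6825.
T_5 = 223.17625.
R_5 − T_5 = 91.50625.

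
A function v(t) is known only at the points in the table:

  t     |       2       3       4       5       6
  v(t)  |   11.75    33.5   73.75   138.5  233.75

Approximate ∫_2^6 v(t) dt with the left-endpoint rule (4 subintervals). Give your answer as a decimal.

Δt = 1.
Sum = 1·[11.75 + 33.5 + 73.75 + 138.5] = 257.5.

257.5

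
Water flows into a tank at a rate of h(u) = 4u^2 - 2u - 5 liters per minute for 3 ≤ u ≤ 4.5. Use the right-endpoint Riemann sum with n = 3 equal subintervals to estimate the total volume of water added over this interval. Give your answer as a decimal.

77.5

Δu = (4.5 − 3)/3 = 0.5.
Right endpoints: 3.5, 4, 4.5.
h(3.5) = 37, h(4) = 51, h(4.5) = 67.
Sum = Δu · [h(3.5) + h(4) + h(4.5)].
Sum = 77.5.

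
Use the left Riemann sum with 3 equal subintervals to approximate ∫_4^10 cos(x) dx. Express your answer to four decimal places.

0.3221

Δx = (10 − 4)/3 = 2.
Left endpoints: 4, 6, 8.
f(4) ≈ -0.6536, f(6) ≈ 0.9602, f(8) ≈ -0.1455.
Sum = Δx · [f(4) + f(6) + f(8)].
Sum ≈ 0.3221.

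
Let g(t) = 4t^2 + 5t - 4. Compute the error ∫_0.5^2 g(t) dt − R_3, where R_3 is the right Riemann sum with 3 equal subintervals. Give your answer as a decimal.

Exact integral: ∫_0.5^2 g(t) dt = 13.875.
R_3 = 19.75.
Error = 13.875 − 19.75 = -5.875.

-5.875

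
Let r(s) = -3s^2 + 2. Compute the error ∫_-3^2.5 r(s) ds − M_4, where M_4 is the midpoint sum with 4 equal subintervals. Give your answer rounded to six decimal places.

Exact integral: ∫_-3^2.5 r(s) ds = -31.625.
M_4 ≈ -29.02539062.
Error ≈ -31.625 − (-29.02539062) ≈ -2.599609.

-2.599609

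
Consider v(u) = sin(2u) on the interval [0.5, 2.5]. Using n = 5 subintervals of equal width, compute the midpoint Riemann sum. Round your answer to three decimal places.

Δu = (2.5 − 0.5)/5 = 0.4.
Midpoints: 0.7, 1.1, 1.5, 1.9, 2.3.
v(0.7) ≈ 0.985, v(1.1) ≈ 0.808, v(1.5) ≈ 0.141, v(1.9) ≈ -0.612, v(2.3) ≈ -0.994.
Sum = Δu · [v(0.7) + v(1.1) + v(1.5) + v(1.9) + v(2.3)].
Sum ≈ 0.132.

0.132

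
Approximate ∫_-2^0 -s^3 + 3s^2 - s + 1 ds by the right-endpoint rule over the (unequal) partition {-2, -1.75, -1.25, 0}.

Subinterval widths: 0.25, 0.5, 1.25.
Right endpoints: -1.75, -1.25, 0.
f(-1.75) = 17.296875, f(-1.25) = 8.890625, f(0) = 1.
Sum = Σ Δs_i · f(s_i).
Sum = 10.01953125.

10.01953125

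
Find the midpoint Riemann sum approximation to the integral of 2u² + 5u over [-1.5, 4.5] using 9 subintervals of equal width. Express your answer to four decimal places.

107.5556

Δu = (4.5 − (-1.5))/9 = 2/3.
Midpoints: -7/6, -0.5, 1/6, 5/6, 1.5, 13/6, 17/6, 3.5, 25/6.
f(-7/6) = -28/9, f(-0.5) = -2, f(1/6) = 8/9, f(5/6) = 50/9, f(1.5) = 12, f(13/6) = 182/9, f(17/6) = 272/9, f(3.5) = 42, f(25/6) = 500/9.
Sum = Δu · [f(-7/6) + f(-0.5) + f(1/6) + ...].
Sum ≈ 107.5556.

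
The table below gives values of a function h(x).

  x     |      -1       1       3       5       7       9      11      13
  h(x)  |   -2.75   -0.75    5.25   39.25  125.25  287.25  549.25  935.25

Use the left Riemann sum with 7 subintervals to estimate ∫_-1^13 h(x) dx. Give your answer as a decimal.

2005.5

Δx = 2.
Sum = 2·[(-2.75) + (-0.75) + 5.25 + 39.25 + 125.25 + 287.25 + 549.25] = 2005.5.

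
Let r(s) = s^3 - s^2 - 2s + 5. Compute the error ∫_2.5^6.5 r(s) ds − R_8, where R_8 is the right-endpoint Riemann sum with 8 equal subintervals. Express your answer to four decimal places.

-55.8333

Exact integral: ∫_2.5^6.5 r(s) ds ≈ 334.166667.
R_8 = 390.
Error ≈ 334.166667 − 390 ≈ -55.8333.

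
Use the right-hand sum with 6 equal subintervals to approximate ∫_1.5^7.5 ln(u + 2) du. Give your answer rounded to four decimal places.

11.4869

Δu = (7.5 − 1.5)/6 = 1.
Right endpoints: 2.5, 3.5, 4.5, 5.5, 6.5, 7.5.
f(2.5) ≈ 1.5041, f(3.5) ≈ 1.7047, f(4.5) ≈ 1.8718, f(5.5) ≈ 2.0149, f(6.5) ≈ 2.1401, f(7.5) ≈ 2.2513.
Sum = Δu · [f(2.5) + f(3.5) + f(4.5) + ...].
Sum ≈ 11.4869.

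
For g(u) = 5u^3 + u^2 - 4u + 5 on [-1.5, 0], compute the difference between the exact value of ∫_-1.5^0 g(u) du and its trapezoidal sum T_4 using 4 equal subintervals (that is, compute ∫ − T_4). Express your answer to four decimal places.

Exact integral: ∫_-1.5^0 g(u) du = 6.796875.
T_4 ≈ 6.436523.
Error ≈ 6.796875 − 6.436523 ≈ 0.3604.

0.3604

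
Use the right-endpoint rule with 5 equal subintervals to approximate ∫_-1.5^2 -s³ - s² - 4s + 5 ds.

-2.52

Δs = (2 − (-1.5))/5 = 0.7.
Right endpoints: -0.8, -0.1, 0.6, 1.3, 2.
f(-0.8) = 8.072, f(-0.1) = 5.391, f(0.6) = 2.024, f(1.3) = -4.087, f(2) = -15.
Sum = Δs · [f(-0.8) + f(-0.1) + f(0.6) + f(1.3) + f(2)].
Sum = -2.52.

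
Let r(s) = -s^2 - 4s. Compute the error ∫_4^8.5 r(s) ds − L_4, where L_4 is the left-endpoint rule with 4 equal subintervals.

-40.81640625

Exact integral: ∫_4^8.5 r(s) ds = -295.875.
L_4 = -255.05859375.
Error = -295.875 − (-255.05859375) = -40.81640625.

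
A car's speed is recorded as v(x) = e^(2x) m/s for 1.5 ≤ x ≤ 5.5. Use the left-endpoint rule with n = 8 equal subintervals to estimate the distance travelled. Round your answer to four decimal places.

Δx = (5.5 − 1.5)/8 = 0.5.
Left endpoints: 1.5, 2, 2.5, 3, 3.5, 4, 4.5, 5.
v(1.5) ≈ 20.0855, v(2) ≈ 54.5982, v(2.5) ≈ 148.4132, v(3) ≈ 403.4288, v(3.5) ≈ 1096.6332, v(4) ≈ 2980.9580, v(4.5) ≈ 8103.0839, v(5) ≈ 22026.4658.
Sum = Δx · [v(1.5) + v(2) + v(2.5) + ...].
Sum ≈ 17416.8333.

17416.8333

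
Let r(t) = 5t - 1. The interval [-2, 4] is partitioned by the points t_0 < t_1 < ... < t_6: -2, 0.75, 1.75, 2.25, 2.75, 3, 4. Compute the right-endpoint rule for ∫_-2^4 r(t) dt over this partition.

49.3125

Subinterval widths: 2.75, 1, 0.5, 0.5, 0.25, 1.
Right endpoints: 0.75, 1.75, 2.25, 2.75, 3, 4.
r(0.75) = 2.75, r(1.75) = 7.75, r(2.25) = 10.25, r(2.75) = 12.75, r(3) = 14, r(4) = 19.
Sum = Σ Δt_i · r(t_i).
Sum = 49.3125.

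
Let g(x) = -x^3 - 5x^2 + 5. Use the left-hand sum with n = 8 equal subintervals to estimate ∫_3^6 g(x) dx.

Δx = (6 − 3)/8 = 0.375.
Left endpoints: 3, 3.375, 3.75, 4.125, 4.5, 4.875, 5.25, 5.625.
g(3) = -67, g(3.375) = -46283/512, g(3.75) = -118.046875, g(4.125) = -76937/512, g(4.5) = -187.375, g(4.875) = -117599/512, g(5.25) = -277.515625, g(5.625) = -169565/512.
Sum = Δx · [g(3) + g(3.375) + g(3.75) + ...].
Sum = -544.30078125.

-544.30078125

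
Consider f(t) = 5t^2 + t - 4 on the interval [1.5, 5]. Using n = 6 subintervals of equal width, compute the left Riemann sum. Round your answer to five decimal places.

166.87789

Δt = (5 − 1.5)/6 = 7/12.
Left endpoints: 1.5, 25/12, 8/3, 3.25, 23/6, 53/12.
f(1.5) = 8.75, f(25/12) = 2849/144, f(8/3) = 308/9, f(3.25) = 52.0625, f(23/6) = 2639/36, f(53/12) = 14105/144.
Sum = Δt · [f(1.5) + f(25/12) + f(8/3) + ...].
Sum ≈ 166.87789.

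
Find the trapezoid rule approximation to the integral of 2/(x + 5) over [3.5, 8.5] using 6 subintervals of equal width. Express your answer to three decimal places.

Δx = (8.5 − 3.5)/6 = 5/6.
f(3.5) = 4/17, f(13/3) = 3/14, f(31/6) = 12/61, f(6) = 2/11, f(41/6) = 12/71, f(23/3) = 3/19, f(8.5) = 4/27.
T_6 = (Δx/2)·[f(x_0) + 2f(x_1) + ... + 2f(x_{5}) + f(x_6)].
Sum ≈ 0.926.

0.926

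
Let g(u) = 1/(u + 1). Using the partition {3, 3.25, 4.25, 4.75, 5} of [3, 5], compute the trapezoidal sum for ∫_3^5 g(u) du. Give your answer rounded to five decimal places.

0.40722

Subinterval widths: 0.25, 1, 0.5, 0.25.
g(3) = 0.25, g(3.25) = 4/17, g(4.25) = 4/21, g(4.75) = 4/23, g(5) = 1/6.
On each subinterval the trapezoid contributes (Δu_i/2)·[g(u_{i-1}) + g(u_i)].
Sum ≈ 0.40722.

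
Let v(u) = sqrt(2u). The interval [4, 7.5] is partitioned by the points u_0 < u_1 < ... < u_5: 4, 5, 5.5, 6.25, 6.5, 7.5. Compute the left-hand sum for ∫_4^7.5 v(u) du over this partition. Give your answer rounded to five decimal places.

Subinterval widths: 1, 0.5, 0.75, 0.25, 1.
Left endpoints: 4, 5, 5.5, 6.25, 6.5.
v(4) ≈ 2.82843, v(5) ≈ 3.16228, v(5.5) ≈ 3.31662, v(6.25) ≈ 3.53553, v(6.5) ≈ 3.60555.
Sum = Σ Δu_i · v(u_i).
Sum ≈ 11.38647.

11.38647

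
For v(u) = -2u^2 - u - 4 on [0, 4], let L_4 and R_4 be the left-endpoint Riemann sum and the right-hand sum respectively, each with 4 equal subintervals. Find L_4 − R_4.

L_4 = -50.
R_4 = -86.
L_4 − R_4 = 36.

36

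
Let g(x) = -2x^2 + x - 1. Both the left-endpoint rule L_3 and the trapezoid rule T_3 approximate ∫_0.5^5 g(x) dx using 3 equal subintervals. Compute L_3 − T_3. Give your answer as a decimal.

L_3 = -45.
T_3 = -78.75.
L_3 − T_3 = 33.75.

33.75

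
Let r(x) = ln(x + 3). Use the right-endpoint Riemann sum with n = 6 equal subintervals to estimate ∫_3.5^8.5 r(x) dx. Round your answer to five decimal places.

Δx = (8.5 − 3.5)/6 = 5/6.
Right endpoints: 13/3, 31/6, 6, 41/6, 23/3, 8.5.
r(13/3) ≈ 1.99243, r(31/6) ≈ 2.10006, r(6) ≈ 2.19722, r(41/6) ≈ 2.28578, r(23/3) ≈ 2.36712, r(8.5) ≈ 2.44235.
Sum = Δx · [r(13/3) + r(31/6) + r(6) + ...].
Sum ≈ 11.15414.

11.15414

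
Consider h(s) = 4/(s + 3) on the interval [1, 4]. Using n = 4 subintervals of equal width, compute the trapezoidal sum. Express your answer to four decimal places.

Δs = (4 − 1)/4 = 0.75.
h(1) = 1, h(1.75) = 16/19, h(2.5) = 8/11, h(3.25) = 0.64, h(4) = 4/7.
T_4 = (Δs/2)·[h(s_0) + 2h(s_1) + 2h(s_2) + 2h(s_3) + h(s_4)].
Sum ≈ 2.2463.

2.2463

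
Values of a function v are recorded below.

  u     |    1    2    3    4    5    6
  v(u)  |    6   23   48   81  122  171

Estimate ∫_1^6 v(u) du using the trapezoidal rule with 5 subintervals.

Δu = 1.
T_5 = (1/2)·[6 + 2·23 + 2·48 + 2·81 + 2·122 + 171] = 362.5.

362.5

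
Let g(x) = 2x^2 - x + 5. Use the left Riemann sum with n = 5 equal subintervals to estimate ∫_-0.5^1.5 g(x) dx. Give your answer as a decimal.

Δx = (1.5 − (-0.5))/5 = 0.4.
Left endpoints: -0.5, -0.1, 0.3, 0.7, 1.1.
g(-0.5) = 6, g(-0.1) = 5.12, g(0.3) = 4.88, g(0.7) = 5.28, g(1.1) = 6.32.
Sum = Δx · [g(-0.5) + g(-0.1) + g(0.3) + g(0.7) + g(1.1)].
Sum = 11.04.

11.04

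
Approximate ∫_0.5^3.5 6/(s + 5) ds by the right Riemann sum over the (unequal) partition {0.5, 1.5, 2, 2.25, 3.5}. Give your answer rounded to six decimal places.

2.440898

Subinterval widths: 1, 0.5, 0.25, 1.25.
Right endpoints: 1.5, 2, 2.25, 3.5.
f(1.5) = 12/13, f(2) = 6/7, f(2.25) = 24/29, f(3.5) = 12/17.
Sum = Σ Δs_i · f(s_i).
Sum ≈ 2.440898.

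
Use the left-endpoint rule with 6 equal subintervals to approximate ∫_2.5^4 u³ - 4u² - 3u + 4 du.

Δu = (4 − 2.5)/6 = 0.25.
Left endpoints: 2.5, 2.75, 3, 3.25, 3.5, 3.75.
f(2.5) = -12.875, f(2.75) = -13.703125, f(3) = -14, f(3.25) = -13.671875, f(3.5) = -12.625, f(3.75) = -10.765625.
Sum = Δu · [f(2.5) + f(2.75) + f(3) + ...].
Sum = -19.41015625.

-19.41015625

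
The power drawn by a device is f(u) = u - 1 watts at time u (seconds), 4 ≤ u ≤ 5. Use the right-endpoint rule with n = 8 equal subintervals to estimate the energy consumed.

Δu = (5 − 4)/8 = 0.125.
Right endpoints: 4.125, 4.25, 4.375, 4.5, 4.625, 4.75, 4.875, 5.
f(4.125) = 3.125, f(4.25) = 3.25, f(4.375) = 3.375, f(4.5) = 3.5, f(4.625) = 3.625, f(4.75) = 3.75, f(4.875) = 3.875, f(5) = 4.
Sum = Δu · [f(4.125) + f(4.25) + f(4.375) + ...].
Sum = 3.5625.

3.5625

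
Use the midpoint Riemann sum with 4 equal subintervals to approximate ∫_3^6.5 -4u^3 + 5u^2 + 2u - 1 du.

-1249.9921875

Δu = (6.5 − 3)/4 = 0.875.
Midpoints: 3.4375, 4.3125, 5.1875, 6.0625.
f(3.4375) = -99859/1024, f(4.3125) = -225481/1024, f(5.1875) = -424407/1024, f(6.0625) = -713101/1024.
Sum = Δu · [f(3.4375) + f(4.3125) + f(5.1875) + f(6.0625)].
Sum = -1249.9921875.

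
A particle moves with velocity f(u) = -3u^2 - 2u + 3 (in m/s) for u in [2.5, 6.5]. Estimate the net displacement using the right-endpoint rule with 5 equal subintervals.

Δu = (6.5 − 2.5)/5 = 0.8.
Right endpoints: 3.3, 4.1, 4.9, 5.7, 6.5.
f(3.3) = -36.27, f(4.1) = -55.63, f(4.9) = -78.83, f(5.7) = -105.87, f(6.5) = -136.75.
Sum = Δu · [f(3.3) + f(4.1) + f(4.9) + f(5.7) + f(6.5)].
Sum = -330.68.

-330.68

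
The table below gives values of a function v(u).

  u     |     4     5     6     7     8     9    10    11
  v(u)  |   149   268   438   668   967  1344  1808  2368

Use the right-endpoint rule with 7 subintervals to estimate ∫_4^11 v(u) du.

7861

Δu = 1.
Sum = 1·[268 + 438 + 668 + 967 + 1344 + 1808 + 2368] = 7861.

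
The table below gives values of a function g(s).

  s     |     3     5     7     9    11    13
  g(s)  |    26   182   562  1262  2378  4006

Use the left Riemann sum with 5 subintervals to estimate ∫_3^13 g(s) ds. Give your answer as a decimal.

Δs = 2.
Sum = 2·[26 + 182 + 562 + 1262 + 2378] = 8820.

8820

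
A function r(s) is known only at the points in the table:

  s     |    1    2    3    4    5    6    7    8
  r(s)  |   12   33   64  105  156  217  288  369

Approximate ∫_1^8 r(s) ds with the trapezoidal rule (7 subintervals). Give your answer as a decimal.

Δs = 1.
T_7 = (1/2)·[12 + 2·33 + 2·64 + 2·105 + 2·156 + 2·217 + 2·288 + 369] = 1053.5.

1053.5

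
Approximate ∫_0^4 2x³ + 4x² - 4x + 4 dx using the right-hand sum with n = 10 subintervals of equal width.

234.24

Δx = (4 − 0)/10 = 0.4.
Right endpoints: 0.4, 0.8, 1.2, 1.6, 2, 2.4, 2.8, 3.2, 3.6, 4.
f(0.4) = 3.168, f(0.8) = 4.384, f(1.2) = 8.416, f(1.6) = 16.032, f(2) = 28, f(2.4) = 45.088, f(2.8) = 68.064, f(3.2) = 97.696, f(3.6) = 134.752, f(4) = 180.
Sum = Δx · [f(0.4) + f(0.8) + f(1.2) + ...].
Sum = 234.24.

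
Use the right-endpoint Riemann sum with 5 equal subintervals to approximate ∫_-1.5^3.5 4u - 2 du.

20

Δu = (3.5 − (-1.5))/5 = 1.
Right endpoints: -0.5, 0.5, 1.5, 2.5, 3.5.
f(-0.5) = -4, f(0.5) = 0, f(1.5) = 4, f(2.5) = 8, f(3.5) = 12.
Sum = Δu · [f(-0.5) + f(0.5) + f(1.5) + f(2.5) + f(3.5)].
Sum = 20.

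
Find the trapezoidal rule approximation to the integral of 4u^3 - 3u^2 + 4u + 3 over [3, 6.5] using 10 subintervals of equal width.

Δu = (6.5 − 3)/10 = 0.35.
f(3) = 96, f(3.35) = 133.114, f(3.7) = 179.342, f(4.05) = 235.713, f(4.4) = 303.256, f(4.75) = 383, f(5.1) = 475.974, f(5.45) = 583.207, f(5.8) = 705.728, f(6.15) = 844.566, f(6.5) = 1000.75.
T_10 = (Δu/2)·[f(u_0) + 2f(u_1) + ... + 2f(u_{9}) + f(u_10)].
Sum = 1537.29625.

1537.29625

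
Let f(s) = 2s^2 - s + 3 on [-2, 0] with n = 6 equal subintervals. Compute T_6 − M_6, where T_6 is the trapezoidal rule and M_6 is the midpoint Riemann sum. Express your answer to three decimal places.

0.111

T_6 ≈ 13.40741.
M_6 ≈ 13.29630.
T_6 − M_6 ≈ 0.111.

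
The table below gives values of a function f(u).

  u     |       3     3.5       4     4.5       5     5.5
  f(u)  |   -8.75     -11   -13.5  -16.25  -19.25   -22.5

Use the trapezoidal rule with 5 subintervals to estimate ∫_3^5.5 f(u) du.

Δu = 0.5.
T_5 = (0.5/2)·[(-8.75) + 2·(-11) + 2·(-13.5) + 2·(-16.25) + 2·(-19.25) + (-22.5)] = -37.8125.

-37.8125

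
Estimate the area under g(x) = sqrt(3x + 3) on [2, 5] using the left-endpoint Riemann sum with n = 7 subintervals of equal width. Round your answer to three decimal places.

10.702

Δx = (5 − 2)/7 = 3/7.
Left endpoints: 2, 17/7, 20/7, 23/7, 26/7, 29/7, 32/7.
g(2) ≈ 3.000, g(17/7) ≈ 3.207, g(20/7) ≈ 3.402, g(23/7) ≈ 3.586, g(26/7) ≈ 3.761, g(29/7) ≈ 3.928, g(32/7) ≈ 4.088.
Sum = Δx · [g(2) + g(17/7) + g(20/7) + ...].
Sum ≈ 10.702.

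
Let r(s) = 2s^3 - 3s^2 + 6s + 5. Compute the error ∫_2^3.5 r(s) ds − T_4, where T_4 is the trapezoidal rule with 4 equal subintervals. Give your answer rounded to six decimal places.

-0.474609

Exact integral: ∫_2^3.5 r(s) ds = 64.40625.
T_4 ≈ 64.88085938.
Error ≈ 64.40625 − 64.88085938 ≈ -0.474609.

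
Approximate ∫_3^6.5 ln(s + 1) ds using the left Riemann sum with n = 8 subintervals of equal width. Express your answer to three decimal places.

Δs = (6.5 − 3)/8 = 0.4375.
Left endpoints: 3, 3.4375, 3.875, 4.3125, 4.75, 5.1875, 5.625, 6.0625.
f(3) ≈ 1.386, f(3.4375) ≈ 1.490, f(3.875) ≈ 1.584, f(4.3125) ≈ 1.670, f(4.75) ≈ 1.749, f(5.1875) ≈ 1.823, f(5.625) ≈ 1.891, f(6.0625) ≈ 1.955.
Sum = Δs · [f(3) + f(3.4375) + f(3.875) + ...].
Sum ≈ 5.927.

5.927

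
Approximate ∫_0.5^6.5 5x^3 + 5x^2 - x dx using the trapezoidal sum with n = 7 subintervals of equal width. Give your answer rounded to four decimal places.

2709.9949

Δx = (6.5 − 0.5)/7 = 6/7.
f(0.5) = 1.375, f(19/14) = 55841/2744, f(31/14) = 210149/2744, f(43/14) = 518537/2744, f(55/14) = 1032845/2744, f(67/14) = 1804913/2744, f(79/14) = 2886581/2744, f(6.5) = 1577.875.
T_7 = (Δx/2)·[f(x_0) + 2f(x_1) + ... + 2f(x_{6}) + f(x_7)].
Sum ≈ 2709.9949.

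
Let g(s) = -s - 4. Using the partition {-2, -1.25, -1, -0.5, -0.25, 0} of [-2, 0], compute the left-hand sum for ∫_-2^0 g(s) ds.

Subinterval widths: 0.75, 0.25, 0.5, 0.25, 0.25.
Left endpoints: -2, -1.25, -1, -0.5, -0.25.
g(-2) = -2, g(-1.25) = -2.75, g(-1) = -3, g(-0.5) = -3.5, g(-0.25) = -3.75.
Sum = Σ Δs_i · g(s_i).
Sum = -5.5.

-5.5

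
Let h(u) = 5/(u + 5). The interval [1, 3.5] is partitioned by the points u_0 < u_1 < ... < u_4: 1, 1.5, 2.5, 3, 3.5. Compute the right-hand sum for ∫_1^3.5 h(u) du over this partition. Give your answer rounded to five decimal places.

1.65790

Subinterval widths: 0.5, 1, 0.5, 0.5.
Right endpoints: 1.5, 2.5, 3, 3.5.
h(1.5) = 10/13, h(2.5) = 2/3, h(3) = 0.625, h(3.5) = 10/17.
Sum = Σ Δu_i · h(u_i).
Sum ≈ 1.65790.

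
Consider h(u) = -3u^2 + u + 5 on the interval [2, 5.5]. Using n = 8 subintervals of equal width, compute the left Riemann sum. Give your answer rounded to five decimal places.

-111.62402

Δu = (5.5 − 2)/8 = 0.4375.
Left endpoints: 2, 2.4375, 2.875, 3.3125, 3.75, 4.1875, 4.625, 5.0625.
h(2) = -5, h(2.4375) = -10.38671875, h(2.875) = -16.921875, h(3.3125) = -24.60546875, h(3.75) = -33.4375, h(4.1875) = -43.41796875, h(4.625) = -54.546875, h(5.0625) = -66.82421875.
Sum = Δu · [h(2) + h(2.4375) + h(2.875) + ...].
Sum ≈ -111.62402.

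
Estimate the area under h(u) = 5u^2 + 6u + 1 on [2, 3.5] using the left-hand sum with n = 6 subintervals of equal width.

78.171875

Δu = (3.5 − 2)/6 = 0.25.
Left endpoints: 2, 2.25, 2.5, 2.75, 3, 3.25.
h(2) = 33, h(2.25) = 39.8125, h(2.5) = 47.25, h(2.75) = 55.3125, h(3) = 64, h(3.25) = 73.3125.
Sum = Δu · [h(2) + h(2.25) + h(2.5) + ...].
Sum = 78.171875.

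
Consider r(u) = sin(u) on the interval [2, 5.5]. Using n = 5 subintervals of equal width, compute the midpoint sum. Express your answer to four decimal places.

Δu = (5.5 − 2)/5 = 0.7.
Midpoints: 2.35, 3.05, 3.75, 4.45, 5.15.
r(2.35) ≈ 0.7115, r(3.05) ≈ 0.0915, r(3.75) ≈ -0.5716, r(4.45) ≈ -0.9658, r(5.15) ≈ -0.9058.
Sum = Δu · [r(2.35) + r(3.05) + r(3.75) + r(4.45) + r(5.15)].
Sum ≈ -1.1481.

-1.1481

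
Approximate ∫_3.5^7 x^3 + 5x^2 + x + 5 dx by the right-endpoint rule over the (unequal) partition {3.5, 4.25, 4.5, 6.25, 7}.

1421.4453125

Subinterval widths: 0.75, 0.25, 1.75, 0.75.
Right endpoints: 4.25, 4.5, 6.25, 7.
f(4.25) = 176.328125, f(4.5) = 201.875, f(6.25) = 450.703125, f(7) = 600.
Sum = Σ Δx_i · f(x_i).
Sum = 1421.4453125.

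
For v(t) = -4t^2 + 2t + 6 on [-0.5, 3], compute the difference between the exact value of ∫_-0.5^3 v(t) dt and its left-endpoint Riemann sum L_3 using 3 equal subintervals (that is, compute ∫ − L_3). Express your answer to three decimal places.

Exact integral: ∫_-0.5^3 v(t) dt ≈ -6.41667.
L_3 ≈ 6.74074.
Error ≈ -6.41667 − 6.74074 ≈ -13.157.

-13.157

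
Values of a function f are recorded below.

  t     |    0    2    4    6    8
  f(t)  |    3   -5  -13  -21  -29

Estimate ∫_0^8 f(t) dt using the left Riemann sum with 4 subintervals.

Δt = 2.
Sum = 2·[3 + (-5) + (-13) + (-21)] = -72.

-72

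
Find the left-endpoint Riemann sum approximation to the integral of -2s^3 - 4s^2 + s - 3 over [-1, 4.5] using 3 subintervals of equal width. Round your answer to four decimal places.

Δs = (4.5 − (-1))/3 = 11/6.
Left endpoints: -1, 5/6, 8/3.
f(-1) = -6, f(5/6) = -659/108, f(8/3) = -1801/27.
Sum = Δs · [f(-1) + f(5/6) + f(8/3)].
Sum ≈ -144.4769.

-144.4769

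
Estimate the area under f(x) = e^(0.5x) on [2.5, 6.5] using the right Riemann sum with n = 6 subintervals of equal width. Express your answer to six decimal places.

52.445526

Δx = (6.5 − 2.5)/6 = 2/3.
Right endpoints: 19/6, 23/6, 4.5, 31/6, 35/6, 6.5.
f(19/6) ≈ 4.871166, f(23/6) ≈ 6.798260, f(4.5) ≈ 9.487736, f(31/6) ≈ 13.241202, f(35/6) ≈ 18.479586, f(6.5) ≈ 25.790340.
Sum = Δx · [f(19/6) + f(23/6) + f(4.5) + ...].
Sum ≈ 52.445526.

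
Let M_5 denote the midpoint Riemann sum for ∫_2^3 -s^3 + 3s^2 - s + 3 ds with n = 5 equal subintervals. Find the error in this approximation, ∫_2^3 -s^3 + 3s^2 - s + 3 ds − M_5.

-0.015

Exact integral: ∫_2^3 f(s) ds = 3.25.
M_5 = 3.265.
Error = 3.25 − 3.265 = -0.015.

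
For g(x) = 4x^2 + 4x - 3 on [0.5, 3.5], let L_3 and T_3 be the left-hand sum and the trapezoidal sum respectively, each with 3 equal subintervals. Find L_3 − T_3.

L_3 = 44.
T_3 = 74.
L_3 − T_3 = -30.

-30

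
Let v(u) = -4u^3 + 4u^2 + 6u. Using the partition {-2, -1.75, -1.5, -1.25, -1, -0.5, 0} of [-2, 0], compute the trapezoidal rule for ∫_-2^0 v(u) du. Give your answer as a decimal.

Subinterval widths: 0.25, 0.25, 0.25, 0.25, 0.5, 0.5.
v(-2) = 36, v(-1.75) = 23.1875, v(-1.5) = 13.5, v(-1.25) = 6.5625, v(-1) = 2, v(-0.5) = -1.5, v(0) = 0.
On each subinterval the trapezoid contributes (Δu_i/2)·[v(u_{i-1}) + v(u_i)].
Sum = 15.3125.

15.3125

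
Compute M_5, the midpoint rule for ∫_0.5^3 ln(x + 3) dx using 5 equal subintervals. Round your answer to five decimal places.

Δx = (3 − 0.5)/5 = 0.5.
Midpoints: 0.75, 1.25, 1.75, 2.25, 2.75.
f(0.75) ≈ 1.32176, f(1.25) ≈ 1.44692, f(1.75) ≈ 1.55814, f(2.25) ≈ 1.65823, f(2.75) ≈ 1.74920.
Sum = Δx · [f(0.75) + f(1.25) + f(1.75) + f(2.25) + f(2.75)].
Sum ≈ 3.86712.

3.86712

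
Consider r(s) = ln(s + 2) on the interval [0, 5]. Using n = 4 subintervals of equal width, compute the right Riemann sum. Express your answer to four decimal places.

Δs = (5 − 0)/4 = 1.25.
Right endpoints: 1.25, 2.5, 3.75, 5.
r(1.25) ≈ 1.1787, r(2.5) ≈ 1.5041, r(3.75) ≈ 1.7492, r(5) ≈ 1.9459.
Sum = Δs · [r(1.25) + r(2.5) + r(3.75) + r(5)].
Sum ≈ 7.9723.

7.9723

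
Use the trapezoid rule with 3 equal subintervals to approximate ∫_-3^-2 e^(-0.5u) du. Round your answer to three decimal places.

3.535

Δu = (-2 − (-3))/3 = 1/3.
f(-3) ≈ 4.482, f(-8/3) ≈ 3.794, f(-7/3) ≈ 3.211, f(-2) ≈ 2.718.
T_3 = (Δu/2)·[f(u_0) + 2f(u_1) + 2f(u_2) + f(u_3)].
Sum ≈ 3.535.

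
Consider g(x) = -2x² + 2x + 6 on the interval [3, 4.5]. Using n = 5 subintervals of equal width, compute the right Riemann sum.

-25.47

Δx = (4.5 − 3)/5 = 0.3.
Right endpoints: 3.3, 3.6, 3.9, 4.2, 4.5.
g(3.3) = -9.18, g(3.6) = -12.72, g(3.9) = -16.62, g(4.2) = -20.88, g(4.5) = -25.5.
Sum = Δx · [g(3.3) + g(3.6) + g(3.9) + g(4.2) + g(4.5)].
Sum = -25.47.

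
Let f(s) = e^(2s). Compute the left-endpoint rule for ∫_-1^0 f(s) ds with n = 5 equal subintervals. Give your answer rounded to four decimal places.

Δs = (0 − (-1))/5 = 0.2.
Left endpoints: -1, -0.8, -0.6, -0.4, -0.2.
f(-1) ≈ 0.1353, f(-0.8) ≈ 0.2019, f(-0.6) ≈ 0.3012, f(-0.4) ≈ 0.4493, f(-0.2) ≈ 0.6703.
Sum = Δs · [f(-1) + f(-0.8) + f(-0.6) + f(-0.4) + f(-0.2)].
Sum ≈ 0.3516.

0.3516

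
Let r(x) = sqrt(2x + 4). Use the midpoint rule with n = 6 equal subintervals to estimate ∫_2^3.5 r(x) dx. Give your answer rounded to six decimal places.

4.618621

Δx = (3.5 − 2)/6 = 0.25.
Midpoints: 2.125, 2.375, 2.625, 2.875, 3.125, 3.375.
r(2.125) ≈ 2.872281, r(2.375) ≈ 2.958040, r(2.625) ≈ 3.041381, r(2.875) ≈ 3.122499, r(3.125) ≈ 3.201562, r(3.375) ≈ 3.278719.
Sum = Δx · [r(2.125) + r(2.375) + r(2.625) + ...].
Sum ≈ 4.618621.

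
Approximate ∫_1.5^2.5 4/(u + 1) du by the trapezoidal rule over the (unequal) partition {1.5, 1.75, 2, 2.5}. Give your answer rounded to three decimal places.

1.349

Subinterval widths: 0.25, 0.25, 0.5.
f(1.5) = 1.6, f(1.75) = 16/11, f(2) = 4/3, f(2.5) = 8/7.
On each subinterval the trapezoid contributes (Δu_i/2)·[f(u_{i-1}) + f(u_i)].
Sum ≈ 1.349.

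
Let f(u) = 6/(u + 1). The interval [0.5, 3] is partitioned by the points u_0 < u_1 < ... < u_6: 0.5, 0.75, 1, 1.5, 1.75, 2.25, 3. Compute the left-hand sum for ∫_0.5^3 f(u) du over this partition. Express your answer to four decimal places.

Subinterval widths: 0.25, 0.25, 0.5, 0.25, 0.5, 0.75.
Left endpoints: 0.5, 0.75, 1, 1.5, 1.75, 2.25.
f(0.5) = 4, f(0.75) = 24/7, f(1) = 3, f(1.5) = 2.4, f(1.75) = 24/11, f(2.25) = 24/13.
Sum = Σ Δu_i · f(u_i).
Sum ≈ 6.4327.

6.4327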